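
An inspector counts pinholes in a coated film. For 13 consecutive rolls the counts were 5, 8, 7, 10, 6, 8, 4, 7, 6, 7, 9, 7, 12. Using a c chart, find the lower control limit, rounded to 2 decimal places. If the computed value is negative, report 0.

0.00

c̄ = (5 + 8 + 7 + 10 + 6 + 8 + 4 + 7 + 6 + 7 + 9 + 7 + 12) / 13 = 96 / 13 = 7.3846
LCL = c̄ − 3√c̄ = 7.3846 − 3 × 2.7175 = -0.7678 → 0 (cannot be negative)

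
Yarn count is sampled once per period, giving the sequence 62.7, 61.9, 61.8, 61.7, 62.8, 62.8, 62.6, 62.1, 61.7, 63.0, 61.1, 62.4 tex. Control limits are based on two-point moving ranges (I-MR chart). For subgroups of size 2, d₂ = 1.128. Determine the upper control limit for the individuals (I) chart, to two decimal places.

64.08

X̄ = (62.7 + 61.9 + 61.8 + 61.7 + 62.8 + 62.8 + 62.6 + 62.1 + 61.7 + 63.0 + 61.1 + 62.4) / 12 = 62.2167
Moving ranges: 0.8, 0.1, 0.1, 1.1, 0.0, 0.2, 0.5, 0.4, 1.3, 1.9, 1.3; M̄R̄ = 7.7000 / 11 = 0.7000
UCL = X̄ + 3·M̄R̄/d₂ = 62.2167 + 3 × 0.7000 / 1.128 = 64.0784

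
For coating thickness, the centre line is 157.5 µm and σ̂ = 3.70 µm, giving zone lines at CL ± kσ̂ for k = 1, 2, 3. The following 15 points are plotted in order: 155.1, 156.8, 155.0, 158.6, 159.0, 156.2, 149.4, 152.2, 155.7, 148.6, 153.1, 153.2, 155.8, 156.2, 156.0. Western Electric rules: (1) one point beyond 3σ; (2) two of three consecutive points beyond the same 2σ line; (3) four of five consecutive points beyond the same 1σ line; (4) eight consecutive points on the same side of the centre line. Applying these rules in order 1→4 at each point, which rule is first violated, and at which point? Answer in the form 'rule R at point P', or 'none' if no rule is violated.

Zone of each point (C = within 1σ̂, B = 1σ̂–2σ̂, A = 2σ̂–3σ̂, * = beyond 3σ̂; sign = side of CL): 1:-C, 2:-C, 3:-C, 4:+C, 5:+C, 6:-C, 7:-A, 8:-B, 9:-C, 10:-A, 11:-B, 12:-B, 13:-C, 14:-C, 15:-C
Rule 3 (four of five consecutive points beyond the same 1σ limit) is satisfied at point 11.

rule 3 at point 11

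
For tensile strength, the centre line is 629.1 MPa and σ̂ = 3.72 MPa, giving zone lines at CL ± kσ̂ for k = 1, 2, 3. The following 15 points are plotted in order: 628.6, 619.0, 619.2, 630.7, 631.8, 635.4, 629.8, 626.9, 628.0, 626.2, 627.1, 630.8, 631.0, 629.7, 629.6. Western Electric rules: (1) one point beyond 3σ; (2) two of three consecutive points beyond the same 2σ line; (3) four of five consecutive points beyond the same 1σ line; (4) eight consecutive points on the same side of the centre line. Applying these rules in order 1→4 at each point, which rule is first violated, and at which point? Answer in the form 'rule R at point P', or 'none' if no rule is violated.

rule 2 at point 3

Zone of each point (C = within 1σ̂, B = 1σ̂–2σ̂, A = 2σ̂–3σ̂, * = beyond 3σ̂; sign = side of CL): 1:-C, 2:-A, 3:-A, 4:+C, 5:+C, 6:+B, 7:+C, 8:-C, 9:-C, 10:-C, 11:-C, 12:+C, 13:+C, 14:+C, 15:+C
Rule 2 (two of three consecutive points beyond the same 2σ limit) is satisfied at point 3.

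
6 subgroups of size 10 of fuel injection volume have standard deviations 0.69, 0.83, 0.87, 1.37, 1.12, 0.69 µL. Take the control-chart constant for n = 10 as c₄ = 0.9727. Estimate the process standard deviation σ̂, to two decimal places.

s̄ = (0.69 + 0.83 + 0.87 + 1.37 + 1.12 + 0.69) / 6 = 0.9283
σ̂ = s̄ / c₄ = 0.9283 / 0.9727 = 0.9544

0.95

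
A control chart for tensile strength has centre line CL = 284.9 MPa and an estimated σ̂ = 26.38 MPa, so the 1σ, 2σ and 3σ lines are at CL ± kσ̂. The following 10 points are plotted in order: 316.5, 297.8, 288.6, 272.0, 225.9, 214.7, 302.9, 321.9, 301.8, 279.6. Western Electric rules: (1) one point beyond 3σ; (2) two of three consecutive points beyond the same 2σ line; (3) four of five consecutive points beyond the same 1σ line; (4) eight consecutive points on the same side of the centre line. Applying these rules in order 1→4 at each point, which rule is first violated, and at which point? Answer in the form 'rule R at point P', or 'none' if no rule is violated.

rule 2 at point 6

Zone of each point (C = within 1σ̂, B = 1σ̂–2σ̂, A = 2σ̂–3σ̂, * = beyond 3σ̂; sign = side of CL): 1:+B, 2:+C, 3:+C, 4:-C, 5:-A, 6:-A, 7:+C, 8:+B, 9:+C, 10:-C
Rule 2 (two of three consecutive points beyond the same 2σ limit) is satisfied at point 6.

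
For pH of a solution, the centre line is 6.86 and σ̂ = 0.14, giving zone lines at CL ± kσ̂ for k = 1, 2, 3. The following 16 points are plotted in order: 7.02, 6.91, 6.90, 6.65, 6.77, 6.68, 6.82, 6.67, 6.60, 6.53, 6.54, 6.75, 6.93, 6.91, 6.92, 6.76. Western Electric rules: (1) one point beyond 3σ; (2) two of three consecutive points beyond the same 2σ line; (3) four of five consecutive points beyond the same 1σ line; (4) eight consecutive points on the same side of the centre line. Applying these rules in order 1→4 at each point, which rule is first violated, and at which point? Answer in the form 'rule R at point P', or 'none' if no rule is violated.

Zone of each point (C = within 1σ̂, B = 1σ̂–2σ̂, A = 2σ̂–3σ̂, * = beyond 3σ̂; sign = side of CL): 1:+B, 2:+C, 3:+C, 4:-B, 5:-C, 6:-B, 7:-C, 8:-B, 9:-B, 10:-A, 11:-A, 12:-C, 13:+C, 14:+C, 15:+C, 16:-C
Rule 3 (four of five consecutive points beyond the same 1σ limit) is satisfied at point 10.

rule 3 at point 10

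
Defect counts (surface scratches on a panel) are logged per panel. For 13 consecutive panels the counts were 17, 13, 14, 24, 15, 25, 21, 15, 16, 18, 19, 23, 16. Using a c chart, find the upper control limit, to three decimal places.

30.936

c̄ = (17 + 13 + 14 + 24 + 15 + 25 + 21 + 15 + 16 + 18 + 19 + 23 + 16) / 13 = 236 / 13 = 18.1538
UCL = c̄ + 3√c̄ = 18.1538 + 3 × √18.1538 = 18.1538 + 3 × 4.2607 = 30.9360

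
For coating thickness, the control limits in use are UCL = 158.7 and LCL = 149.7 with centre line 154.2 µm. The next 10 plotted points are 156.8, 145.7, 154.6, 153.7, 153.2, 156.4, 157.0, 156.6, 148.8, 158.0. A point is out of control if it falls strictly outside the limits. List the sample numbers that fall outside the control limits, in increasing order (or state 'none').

Compare each point to [149.7, 158.7]: sample 2 = 145.7 < LCL; sample 9 = 148.8 < LCL.

2, 9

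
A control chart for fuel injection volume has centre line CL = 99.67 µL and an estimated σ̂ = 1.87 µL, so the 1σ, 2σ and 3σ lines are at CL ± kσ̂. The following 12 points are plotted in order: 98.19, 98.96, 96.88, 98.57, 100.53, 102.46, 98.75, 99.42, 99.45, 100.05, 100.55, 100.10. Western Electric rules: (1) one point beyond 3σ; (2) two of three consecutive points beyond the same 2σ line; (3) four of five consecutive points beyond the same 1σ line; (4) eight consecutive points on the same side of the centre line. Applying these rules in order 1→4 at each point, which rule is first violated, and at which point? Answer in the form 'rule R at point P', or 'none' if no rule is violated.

none

Zone of each point (C = within 1σ̂, B = 1σ̂–2σ̂, A = 2σ̂–3σ̂, * = beyond 3σ̂; sign = side of CL): 1:-C, 2:-C, 3:-B, 4:-C, 5:+C, 6:+B, 7:-C, 8:-C, 9:-C, 10:+C, 11:+C, 12:+C
No rule fires across all 12 points.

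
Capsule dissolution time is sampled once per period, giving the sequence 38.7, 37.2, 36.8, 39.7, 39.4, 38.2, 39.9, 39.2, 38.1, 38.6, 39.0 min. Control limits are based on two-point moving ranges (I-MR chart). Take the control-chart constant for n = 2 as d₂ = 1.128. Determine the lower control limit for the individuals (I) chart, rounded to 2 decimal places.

35.77

X̄ = (38.7 + 37.2 + 36.8 + 39.7 + 39.4 + 38.2 + 39.9 + 39.2 + 38.1 + 38.6 + 39.0) / 11 = 38.6182
Moving ranges: 1.5, 0.4, 2.9, 0.3, 1.2, 1.7, 0.7, 1.1, 0.5, 0.4; M̄R̄ = 10.7000 / 10 = 1.0700
LCL = X̄ − 3·M̄R̄/d₂ = 38.6182 − 3 × 1.0700 / 1.128 = 35.7724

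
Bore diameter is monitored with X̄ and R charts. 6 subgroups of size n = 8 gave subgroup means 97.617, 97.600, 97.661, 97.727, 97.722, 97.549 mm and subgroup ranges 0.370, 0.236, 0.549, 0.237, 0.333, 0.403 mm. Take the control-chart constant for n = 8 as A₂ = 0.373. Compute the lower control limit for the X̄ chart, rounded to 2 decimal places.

97.51

X̄̄ = (97.617 + 97.600 + 97.661 + 97.727 + 97.722 + 97.549) / 6 = 585.8760 / 6 = 97.6460
R̄ = (0.370 + 0.236 + 0.549 + 0.237 + 0.333 + 0.403) / 6 = 2.1280 / 6 = 0.3547
LCL = X̄̄ − A₂·R̄ = 97.6460 − 0.373 × 0.3547 = 97.5137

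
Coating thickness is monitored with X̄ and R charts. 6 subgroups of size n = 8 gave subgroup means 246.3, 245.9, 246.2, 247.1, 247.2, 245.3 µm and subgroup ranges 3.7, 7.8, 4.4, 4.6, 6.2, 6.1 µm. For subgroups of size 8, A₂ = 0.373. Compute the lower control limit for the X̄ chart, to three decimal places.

244.294

X̄̄ = (246.3 + 245.9 + 246.2 + 247.1 + 247.2 + 245.3) / 6 = 1478.0000 / 6 = 246.3333
R̄ = (3.7 + 7.8 + 4.4 + 4.6 + 6.2 + 6.1) / 6 = 32.8000 / 6 = 5.4667
LCL = X̄̄ − A₂·R̄ = 246.3333 − 0.373 × 5.4667 = 244.2943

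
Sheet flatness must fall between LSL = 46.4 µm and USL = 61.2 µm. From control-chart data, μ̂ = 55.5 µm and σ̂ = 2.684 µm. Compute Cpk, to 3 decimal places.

Cpu = (USL − μ̂) / (3σ̂) = (61.2 − 55.5) / (3 × 2.684) = 0.7079; Cpl = (μ̂ − LSL) / (3σ̂) = (55.5 − 46.4) / (3 × 2.684) = 1.1302; Cpk = min(Cpu, Cpl) = 0.7079

0.708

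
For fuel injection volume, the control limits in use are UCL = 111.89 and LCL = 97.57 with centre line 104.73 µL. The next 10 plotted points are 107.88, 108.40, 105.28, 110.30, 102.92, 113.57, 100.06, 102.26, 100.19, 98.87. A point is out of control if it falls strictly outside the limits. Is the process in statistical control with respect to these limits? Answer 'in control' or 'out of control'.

out of control

Compare each point to [97.57, 111.89]: sample 6 = 113.57 > UCL.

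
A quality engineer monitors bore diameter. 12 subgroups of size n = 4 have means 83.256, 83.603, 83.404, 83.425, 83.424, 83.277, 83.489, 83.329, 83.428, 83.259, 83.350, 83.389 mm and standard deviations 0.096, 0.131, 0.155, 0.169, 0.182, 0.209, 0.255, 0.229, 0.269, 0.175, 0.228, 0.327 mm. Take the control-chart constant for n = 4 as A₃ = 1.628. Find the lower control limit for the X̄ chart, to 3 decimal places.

X̄̄ = (83.256 + 83.603 + 83.404 + 83.425 + 83.424 + 83.277 + 83.489 + 83.329 + 83.428 + 83.259 + 83.350 + 83.389) / 12 = 83.3861
s̄ = (0.096 + 0.131 + 0.155 + 0.169 + 0.182 + 0.209 + 0.255 + 0.229 + 0.269 + 0.175 + 0.228 + 0.327) / 12 = 0.2021
LCL = X̄̄ − A₃·s̄ = 83.3861 − 1.628 × 0.2021 = 83.0571

83.057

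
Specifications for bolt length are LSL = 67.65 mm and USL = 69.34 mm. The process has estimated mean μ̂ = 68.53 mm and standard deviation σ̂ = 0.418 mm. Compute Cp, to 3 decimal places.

0.674

Cp = (USL − LSL) / (6σ̂) = (69.34 − 67.65) / (6 × 0.418) = 1.6900 / 2.5080 = 0.6738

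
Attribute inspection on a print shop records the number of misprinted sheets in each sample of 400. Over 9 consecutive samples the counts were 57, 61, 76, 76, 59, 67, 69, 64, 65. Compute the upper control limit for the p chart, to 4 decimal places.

p̄ = Σdᵢ / (k·n) = 594 / (9 × 400) = 0.16500
UCL = p̄ + 3·√(p̄(1−p̄)/n) = 0.16500 + 3 × √(0.16500×0.83500/400) = 0.16500 + 3 × 0.01856 = 0.22068

0.2207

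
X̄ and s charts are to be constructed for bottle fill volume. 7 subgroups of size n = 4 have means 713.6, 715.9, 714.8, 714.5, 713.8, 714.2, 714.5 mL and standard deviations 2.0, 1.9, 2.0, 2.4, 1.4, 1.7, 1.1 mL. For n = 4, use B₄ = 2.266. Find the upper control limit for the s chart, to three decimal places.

s̄ = (2.0 + 1.9 + 2.0 + 2.4 + 1.4 + 1.7 + 1.1) / 7 = 1.7857
UCL_s = B₄·s̄ = 2.266 × 1.7857 = 4.0464

4.046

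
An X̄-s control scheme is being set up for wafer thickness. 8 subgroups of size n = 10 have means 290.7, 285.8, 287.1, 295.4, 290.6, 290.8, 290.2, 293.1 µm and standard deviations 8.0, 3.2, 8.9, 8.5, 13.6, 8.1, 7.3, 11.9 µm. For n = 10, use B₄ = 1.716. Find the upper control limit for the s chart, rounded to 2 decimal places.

s̄ = (8.0 + 3.2 + 8.9 + 8.5 + 13.6 + 8.1 + 7.3 + 11.9) / 8 = 8.6875
UCL_s = B₄·s̄ = 1.716 × 8.6875 = 14.9078

14.91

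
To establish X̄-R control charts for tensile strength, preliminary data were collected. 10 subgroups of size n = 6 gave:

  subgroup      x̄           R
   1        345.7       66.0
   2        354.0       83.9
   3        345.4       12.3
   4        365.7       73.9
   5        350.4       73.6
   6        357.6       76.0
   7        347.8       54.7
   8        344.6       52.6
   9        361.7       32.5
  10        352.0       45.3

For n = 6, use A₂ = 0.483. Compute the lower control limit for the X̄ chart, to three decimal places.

324.920

X̄̄ = (345.7 + 354.0 + 345.4 + 365.7 + 350.4 + 357.6 + 347.8 + 344.6 + 361.7 + 352.0) / 10 = 3524.9000 / 10 = 352.4900
R̄ = (66.0 + 83.9 + 12.3 + 73.9 + 73.6 + 76.0 + 54.7 + 52.6 + 32.5 + 45.3) / 10 = 570.8000 / 10 = 57.0800
LCL = X̄̄ − A₂·R̄ = 352.4900 − 0.483 × 57.0800 = 324.9204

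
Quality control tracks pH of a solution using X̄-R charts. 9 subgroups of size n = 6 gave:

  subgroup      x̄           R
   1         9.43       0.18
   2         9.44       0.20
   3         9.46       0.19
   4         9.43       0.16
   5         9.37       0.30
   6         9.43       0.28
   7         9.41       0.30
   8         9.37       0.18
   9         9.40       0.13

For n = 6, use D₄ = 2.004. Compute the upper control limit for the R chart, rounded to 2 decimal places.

0.43

R̄ = (0.18 + 0.20 + 0.19 + 0.16 + 0.30 + 0.28 + 0.30 + 0.18 + 0.13) / 9 = 1.9200 / 9 = 0.2133
UCL_R = D₄·R̄ = 2.004 × 0.2133 = 0.4275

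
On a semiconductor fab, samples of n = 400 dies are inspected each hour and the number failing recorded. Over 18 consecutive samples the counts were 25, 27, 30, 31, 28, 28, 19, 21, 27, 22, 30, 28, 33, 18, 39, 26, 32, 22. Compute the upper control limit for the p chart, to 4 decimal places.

0.1051

p̄ = Σdᵢ / (k·n) = 486 / (18 × 400) = 0.06750
UCL = p̄ + 3·√(p̄(1−p̄)/n) = 0.06750 + 3 × √(0.06750×0.93250/400) = 0.06750 + 3 × 0.01254 = 0.10513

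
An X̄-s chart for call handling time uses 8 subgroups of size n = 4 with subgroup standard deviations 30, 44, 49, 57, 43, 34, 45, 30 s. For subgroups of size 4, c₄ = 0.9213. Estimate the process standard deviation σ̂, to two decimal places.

45.05

s̄ = (30 + 44 + 49 + 57 + 43 + 34 + 45 + 30) / 8 = 41.5000
σ̂ = s̄ / c₄ = 41.5000 / 0.9213 = 45.0450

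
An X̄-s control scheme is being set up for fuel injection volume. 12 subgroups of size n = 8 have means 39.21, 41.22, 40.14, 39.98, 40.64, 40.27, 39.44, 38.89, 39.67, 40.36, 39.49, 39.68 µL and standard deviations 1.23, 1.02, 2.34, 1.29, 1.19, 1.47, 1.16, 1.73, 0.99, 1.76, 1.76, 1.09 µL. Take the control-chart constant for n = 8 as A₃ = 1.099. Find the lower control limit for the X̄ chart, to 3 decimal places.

38.356

X̄̄ = (39.21 + 41.22 + 40.14 + 39.98 + 40.64 + 40.27 + 39.44 + 38.89 + 39.67 + 40.36 + 39.49 + 39.68) / 12 = 39.9158
s̄ = (1.23 + 1.02 + 2.34 + 1.29 + 1.19 + 1.47 + 1.16 + 1.73 + 0.99 + 1.76 + 1.76 + 1.09) / 12 = 1.4192
LCL = X̄̄ − A₃·s̄ = 39.9158 − 1.099 × 1.4192 = 38.3562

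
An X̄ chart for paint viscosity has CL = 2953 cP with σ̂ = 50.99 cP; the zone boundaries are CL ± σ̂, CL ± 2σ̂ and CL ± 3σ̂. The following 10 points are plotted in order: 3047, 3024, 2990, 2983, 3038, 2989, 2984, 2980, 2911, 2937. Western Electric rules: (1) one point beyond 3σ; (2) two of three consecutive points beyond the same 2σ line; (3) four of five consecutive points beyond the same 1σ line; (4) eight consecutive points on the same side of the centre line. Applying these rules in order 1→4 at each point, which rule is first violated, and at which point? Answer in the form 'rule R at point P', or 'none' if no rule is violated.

Zone of each point (C = within 1σ̂, B = 1σ̂–2σ̂, A = 2σ̂–3σ̂, * = beyond 3σ̂; sign = side of CL): 1:+B, 2:+B, 3:+C, 4:+C, 5:+B, 6:+C, 7:+C, 8:+C, 9:-C, 10:-C
Rule 4 (eight consecutive points on the same side of the centre line) is satisfied at point 8.

rule 4 at point 8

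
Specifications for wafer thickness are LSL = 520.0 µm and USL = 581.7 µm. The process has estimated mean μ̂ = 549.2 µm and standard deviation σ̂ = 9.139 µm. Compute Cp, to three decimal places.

Cp = (USL − LSL) / (6σ̂) = (581.7 − 520.0) / (6 × 9.139) = 61.7000 / 54.8340 = 1.1252

1.125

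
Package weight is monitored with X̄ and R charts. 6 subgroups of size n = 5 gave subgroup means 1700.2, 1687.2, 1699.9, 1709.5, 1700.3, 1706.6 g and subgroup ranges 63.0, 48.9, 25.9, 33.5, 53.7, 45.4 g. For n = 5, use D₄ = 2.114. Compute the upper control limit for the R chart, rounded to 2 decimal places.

R̄ = (63.0 + 48.9 + 25.9 + 33.5 + 53.7 + 45.4) / 6 = 270.4000 / 6 = 45.0667
UCL_R = D₄·R̄ = 2.114 × 45.0667 = 95.2709

95.27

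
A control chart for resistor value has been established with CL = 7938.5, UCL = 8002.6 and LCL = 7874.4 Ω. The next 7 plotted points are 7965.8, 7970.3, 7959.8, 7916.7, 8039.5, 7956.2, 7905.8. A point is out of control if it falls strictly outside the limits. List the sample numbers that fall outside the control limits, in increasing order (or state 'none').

Compare each point to [7874.4, 8002.6]: sample 5 = 8039.5 > UCL.

5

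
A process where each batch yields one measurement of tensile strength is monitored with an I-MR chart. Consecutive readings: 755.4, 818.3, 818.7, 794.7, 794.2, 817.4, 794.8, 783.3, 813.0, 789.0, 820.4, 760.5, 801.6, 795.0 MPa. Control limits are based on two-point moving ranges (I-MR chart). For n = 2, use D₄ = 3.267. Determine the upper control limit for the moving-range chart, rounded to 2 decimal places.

Moving ranges: 62.9, 0.4, 24.0, 0.5, 23.2, 22.6, 11.5, 29.7, 24.0, 31.4, 59.9, 41.1, 6.6; M̄R̄ = 337.8000 / 13 = 25.9846
UCL_MR = D₄·M̄R̄ = 3.267 × 25.9846 = 84.8917

84.89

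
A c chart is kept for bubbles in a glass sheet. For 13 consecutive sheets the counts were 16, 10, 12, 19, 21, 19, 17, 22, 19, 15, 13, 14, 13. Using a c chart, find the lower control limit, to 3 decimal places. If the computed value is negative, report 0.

c̄ = (16 + 10 + 12 + 19 + 21 + 19 + 17 + 22 + 19 + 15 + 13 + 14 + 13) / 13 = 210 / 13 = 16.1538
LCL = c̄ − 3√c̄ = 16.1538 − 3 × 4.0192 = 4.0963

4.096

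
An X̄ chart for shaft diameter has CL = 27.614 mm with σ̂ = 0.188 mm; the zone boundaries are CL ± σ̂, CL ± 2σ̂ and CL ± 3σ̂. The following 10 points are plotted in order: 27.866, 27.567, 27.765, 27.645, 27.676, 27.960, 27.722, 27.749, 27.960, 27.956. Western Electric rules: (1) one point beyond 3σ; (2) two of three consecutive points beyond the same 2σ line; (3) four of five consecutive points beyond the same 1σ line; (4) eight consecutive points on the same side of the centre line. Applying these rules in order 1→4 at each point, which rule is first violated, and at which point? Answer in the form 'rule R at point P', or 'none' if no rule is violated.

Zone of each point (C = within 1σ̂, B = 1σ̂–2σ̂, A = 2σ̂–3σ̂, * = beyond 3σ̂; sign = side of CL): 1:+B, 2:-C, 3:+C, 4:+C, 5:+C, 6:+B, 7:+C, 8:+C, 9:+B, 10:+B
Rule 4 (eight consecutive points on the same side of the centre line) is satisfied at point 10.

rule 4 at point 10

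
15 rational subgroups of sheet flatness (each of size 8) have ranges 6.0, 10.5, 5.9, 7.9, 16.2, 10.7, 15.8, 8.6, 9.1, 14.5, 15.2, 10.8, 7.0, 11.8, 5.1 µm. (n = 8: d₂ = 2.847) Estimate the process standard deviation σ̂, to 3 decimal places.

R̄ = (6.0 + 10.5 + 5.9 + 7.9 + 16.2 + 10.7 + 15.8 + 8.6 + 9.1 + 14.5 + 15.2 + 10.8 + 7.0 + 11.8 + 5.1) / 15 = 10.3400
σ̂ = R̄ / d₂ = 10.3400 / 2.847 = 3.6319

3.632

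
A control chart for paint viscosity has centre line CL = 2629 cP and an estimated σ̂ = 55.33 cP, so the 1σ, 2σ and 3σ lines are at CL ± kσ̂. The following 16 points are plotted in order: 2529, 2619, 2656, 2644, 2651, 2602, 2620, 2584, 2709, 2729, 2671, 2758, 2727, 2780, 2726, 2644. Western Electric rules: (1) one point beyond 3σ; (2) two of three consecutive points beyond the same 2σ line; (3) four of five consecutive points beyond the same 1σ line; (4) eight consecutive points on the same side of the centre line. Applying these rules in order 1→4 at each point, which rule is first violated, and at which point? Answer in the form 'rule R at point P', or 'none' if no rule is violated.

Zone of each point (C = within 1σ̂, B = 1σ̂–2σ̂, A = 2σ̂–3σ̂, * = beyond 3σ̂; sign = side of CL): 1:-B, 2:-C, 3:+C, 4:+C, 5:+C, 6:-C, 7:-C, 8:-C, 9:+B, 10:+B, 11:+C, 12:+A, 13:+B, 14:+A, 15:+B, 16:+C
Rule 3 (four of five consecutive points beyond the same 1σ limit) is satisfied at point 13.

rule 3 at point 13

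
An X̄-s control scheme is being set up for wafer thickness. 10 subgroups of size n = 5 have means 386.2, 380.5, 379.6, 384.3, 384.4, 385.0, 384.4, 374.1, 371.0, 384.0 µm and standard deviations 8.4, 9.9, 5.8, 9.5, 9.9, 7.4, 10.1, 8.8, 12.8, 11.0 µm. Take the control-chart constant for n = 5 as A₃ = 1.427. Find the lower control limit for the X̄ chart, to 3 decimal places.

367.993

X̄̄ = (386.2 + 380.5 + 379.6 + 384.3 + 384.4 + 385.0 + 384.4 + 374.1 + 371.0 + 384.0) / 10 = 381.3500
s̄ = (8.4 + 9.9 + 5.8 + 9.5 + 9.9 + 7.4 + 10.1 + 8.8 + 12.8 + 11.0) / 10 = 9.3600
LCL = X̄̄ − A₃·s̄ = 381.3500 − 1.427 × 9.3600 = 367.9933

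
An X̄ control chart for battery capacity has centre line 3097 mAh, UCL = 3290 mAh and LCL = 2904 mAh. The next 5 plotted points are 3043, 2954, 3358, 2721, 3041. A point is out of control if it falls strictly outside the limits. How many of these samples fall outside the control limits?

2

Compare each point to [2904, 3290]: sample 3 = 3358 > UCL; sample 4 = 2721 < LCL.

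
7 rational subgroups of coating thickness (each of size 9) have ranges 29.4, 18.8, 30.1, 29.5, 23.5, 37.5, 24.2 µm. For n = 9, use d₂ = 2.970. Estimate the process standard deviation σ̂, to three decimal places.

9.283

R̄ = (29.4 + 18.8 + 30.1 + 29.5 + 23.5 + 37.5 + 24.2) / 7 = 27.5714
σ̂ = R̄ / d₂ = 27.5714 / 2.970 = 9.2833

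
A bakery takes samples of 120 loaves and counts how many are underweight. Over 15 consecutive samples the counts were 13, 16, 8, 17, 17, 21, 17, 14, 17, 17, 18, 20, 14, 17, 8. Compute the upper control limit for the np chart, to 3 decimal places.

26.652

p̄ = Σdᵢ / (k·n) = 234 / (15 × 120) = 0.13000
UCL = np̄ + 3·√(np̄(1−p̄)) = 15.6000 + 3 × √(15.6000×0.87000) = 15.6000 + 3 × 3.6840 = 26.6521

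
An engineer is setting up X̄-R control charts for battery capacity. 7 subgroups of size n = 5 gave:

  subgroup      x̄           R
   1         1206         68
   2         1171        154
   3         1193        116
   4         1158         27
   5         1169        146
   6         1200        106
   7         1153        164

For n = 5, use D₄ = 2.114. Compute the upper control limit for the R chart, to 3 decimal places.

235.862

R̄ = (68 + 154 + 116 + 27 + 146 + 106 + 164) / 7 = 781.0000 / 7 = 111.5714
UCL_R = D₄·R̄ = 2.114 × 111.5714 = 235.8620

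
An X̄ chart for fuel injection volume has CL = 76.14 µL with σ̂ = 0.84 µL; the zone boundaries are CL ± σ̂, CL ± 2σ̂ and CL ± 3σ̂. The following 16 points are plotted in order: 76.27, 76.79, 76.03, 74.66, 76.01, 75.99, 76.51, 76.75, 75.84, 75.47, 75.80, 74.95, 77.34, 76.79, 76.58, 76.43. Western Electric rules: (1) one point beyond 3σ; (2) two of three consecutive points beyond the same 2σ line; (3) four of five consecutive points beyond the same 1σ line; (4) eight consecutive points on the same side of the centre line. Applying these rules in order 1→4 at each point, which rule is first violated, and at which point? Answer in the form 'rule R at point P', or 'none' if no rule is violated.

Zone of each point (C = within 1σ̂, B = 1σ̂–2σ̂, A = 2σ̂–3σ̂, * = beyond 3σ̂; sign = side of CL): 1:+C, 2:+C, 3:-C, 4:-B, 5:-C, 6:-C, 7:+C, 8:+C, 9:-C, 10:-C, 11:-C, 12:-B, 13:+B, 14:+C, 15:+C, 16:+C
No rule fires across all 16 points.

none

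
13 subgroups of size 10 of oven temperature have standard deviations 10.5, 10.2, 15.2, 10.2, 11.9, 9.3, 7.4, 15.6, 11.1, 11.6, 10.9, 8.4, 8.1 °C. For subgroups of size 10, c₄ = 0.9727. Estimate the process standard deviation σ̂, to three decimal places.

s̄ = (10.5 + 10.2 + 15.2 + 10.2 + 11.9 + 9.3 + 7.4 + 15.6 + 11.1 + 11.6 + 10.9 + 8.4 + 8.1) / 13 = 10.8000
σ̂ = s̄ / c₄ = 10.8000 / 0.9727 = 11.1031

11.103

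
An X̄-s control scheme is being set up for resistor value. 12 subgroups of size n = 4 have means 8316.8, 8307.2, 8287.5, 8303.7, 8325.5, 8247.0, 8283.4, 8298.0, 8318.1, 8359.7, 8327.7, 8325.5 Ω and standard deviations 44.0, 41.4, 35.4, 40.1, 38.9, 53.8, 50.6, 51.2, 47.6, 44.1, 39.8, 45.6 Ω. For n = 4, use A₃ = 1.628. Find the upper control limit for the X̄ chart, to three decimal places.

8380.584

X̄̄ = (8316.8 + 8307.2 + 8287.5 + 8303.7 + 8325.5 + 8247.0 + 8283.4 + 8298.0 + 8318.1 + 8359.7 + 8327.7 + 8325.5) / 12 = 8308.3417
s̄ = (44.0 + 41.4 + 35.4 + 40.1 + 38.9 + 53.8 + 50.6 + 51.2 + 47.6 + 44.1 + 39.8 + 45.6) / 12 = 44.3750
UCL = X̄̄ + A₃·s̄ = 8308.3417 + 1.628 × 44.3750 = 8380.5842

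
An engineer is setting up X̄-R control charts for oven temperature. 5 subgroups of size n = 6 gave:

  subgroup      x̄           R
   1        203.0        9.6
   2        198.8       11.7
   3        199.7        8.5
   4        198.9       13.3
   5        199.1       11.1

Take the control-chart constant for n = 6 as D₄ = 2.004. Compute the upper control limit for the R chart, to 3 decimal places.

R̄ = (9.6 + 11.7 + 8.5 + 13.3 + 11.1) / 5 = 54.2000 / 5 = 10.8400
UCL_R = D₄·R̄ = 2.004 × 10.8400 = 21.7234

21.723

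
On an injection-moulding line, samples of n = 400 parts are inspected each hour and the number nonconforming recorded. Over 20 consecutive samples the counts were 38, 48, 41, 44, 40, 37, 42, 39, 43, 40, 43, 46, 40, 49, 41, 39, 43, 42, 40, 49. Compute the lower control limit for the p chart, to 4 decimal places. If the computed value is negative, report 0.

0.0594

p̄ = Σdᵢ / (k·n) = 844 / (20 × 400) = 0.10550
LCL = p̄ − 3·√(p̄(1−p̄)/n) = 0.10550 − 3 × 0.01536 = 0.05942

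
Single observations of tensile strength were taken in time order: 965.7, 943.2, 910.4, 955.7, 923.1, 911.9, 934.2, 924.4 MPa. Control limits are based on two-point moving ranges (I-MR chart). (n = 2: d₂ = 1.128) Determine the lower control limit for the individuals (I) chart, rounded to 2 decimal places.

866.52

X̄ = (965.7 + 943.2 + 910.4 + 955.7 + 923.1 + 911.9 + 934.2 + 924.4) / 8 = 933.5750
Moving ranges: 22.5, 32.8, 45.3, 32.6, 11.2, 22.3, 9.8; M̄R̄ = 176.5000 / 7 = 25.2143
LCL = X̄ − 3·M̄R̄/d₂ = 933.5750 − 3 × 25.2143 / 1.128 = 866.5157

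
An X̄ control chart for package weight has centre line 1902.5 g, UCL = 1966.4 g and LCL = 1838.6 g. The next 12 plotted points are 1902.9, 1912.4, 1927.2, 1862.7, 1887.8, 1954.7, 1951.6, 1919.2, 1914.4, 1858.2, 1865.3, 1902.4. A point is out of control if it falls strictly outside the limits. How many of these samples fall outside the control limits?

0

All 12 points lie within [1838.6, 1966.4].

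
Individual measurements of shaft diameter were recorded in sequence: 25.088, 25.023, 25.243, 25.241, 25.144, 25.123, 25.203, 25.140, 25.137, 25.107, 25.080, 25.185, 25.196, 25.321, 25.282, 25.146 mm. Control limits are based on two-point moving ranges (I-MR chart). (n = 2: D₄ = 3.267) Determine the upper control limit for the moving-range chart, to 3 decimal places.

Moving ranges: 0.065, 0.220, 0.002, 0.097, 0.021, 0.080, 0.063, 0.003, 0.030, 0.027, 0.105, 0.011, 0.125, 0.039, 0.136; M̄R̄ = 1.0240 / 15 = 0.0683
UCL_MR = D₄·M̄R̄ = 3.267 × 0.0683 = 0.2230

0.223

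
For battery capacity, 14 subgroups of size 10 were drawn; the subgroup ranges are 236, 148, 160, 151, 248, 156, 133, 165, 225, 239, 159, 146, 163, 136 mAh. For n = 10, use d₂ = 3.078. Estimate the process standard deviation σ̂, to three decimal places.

57.203

R̄ = (236 + 148 + 160 + 151 + 248 + 156 + 133 + 165 + 225 + 239 + 159 + 146 + 163 + 136) / 14 = 176.0714
σ̂ = R̄ / d₂ = 176.0714 / 3.078 = 57.2032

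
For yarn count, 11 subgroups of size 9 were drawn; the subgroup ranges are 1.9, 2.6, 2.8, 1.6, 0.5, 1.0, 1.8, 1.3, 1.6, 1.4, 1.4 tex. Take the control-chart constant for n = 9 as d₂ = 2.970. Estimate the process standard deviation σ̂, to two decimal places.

R̄ = (1.9 + 2.6 + 2.8 + 1.6 + 0.5 + 1.0 + 1.8 + 1.3 + 1.6 + 1.4 + 1.4) / 11 = 1.6273
σ̂ = R̄ / d₂ = 1.6273 / 2.970 = 0.5479

0.55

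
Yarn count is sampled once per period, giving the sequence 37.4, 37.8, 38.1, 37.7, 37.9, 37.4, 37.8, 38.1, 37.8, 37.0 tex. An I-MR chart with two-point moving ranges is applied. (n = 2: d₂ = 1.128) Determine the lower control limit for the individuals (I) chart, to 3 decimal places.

X̄ = (37.4 + 37.8 + 38.1 + 37.7 + 37.9 + 37.4 + 37.8 + 38.1 + 37.8 + 37.0) / 10 = 37.7000
Moving ranges: 0.4, 0.3, 0.4, 0.2, 0.5, 0.4, 0.3, 0.3, 0.8; M̄R̄ = 3.6000 / 9 = 0.4000
LCL = X̄ − 3·M̄R̄/d₂ = 37.7000 − 3 × 0.4000 / 1.128 = 36.6362

36.636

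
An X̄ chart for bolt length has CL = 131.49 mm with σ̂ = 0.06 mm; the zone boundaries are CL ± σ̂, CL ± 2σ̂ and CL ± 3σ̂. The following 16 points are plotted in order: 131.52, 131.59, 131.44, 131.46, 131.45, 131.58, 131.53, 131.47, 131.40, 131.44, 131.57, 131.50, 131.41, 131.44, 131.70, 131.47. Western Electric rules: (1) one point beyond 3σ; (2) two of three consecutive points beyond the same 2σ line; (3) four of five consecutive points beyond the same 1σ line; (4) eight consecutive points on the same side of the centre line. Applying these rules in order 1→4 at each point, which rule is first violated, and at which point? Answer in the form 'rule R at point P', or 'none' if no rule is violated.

Zone of each point (C = within 1σ̂, B = 1σ̂–2σ̂, A = 2σ̂–3σ̂, * = beyond 3σ̂; sign = side of CL): 1:+C, 2:+B, 3:-C, 4:-C, 5:-C, 6:+B, 7:+C, 8:-C, 9:-B, 10:-C, 11:+B, 12:+C, 13:-B, 14:-C, 15:+*, 16:-C
Rule 1 (one point beyond the 3σ limits) is satisfied at point 15.

rule 1 at point 15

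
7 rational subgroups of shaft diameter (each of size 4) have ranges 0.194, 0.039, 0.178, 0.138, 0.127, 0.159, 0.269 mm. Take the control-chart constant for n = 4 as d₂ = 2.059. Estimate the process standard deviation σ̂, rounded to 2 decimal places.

0.08

R̄ = (0.194 + 0.039 + 0.178 + 0.138 + 0.127 + 0.159 + 0.269) / 7 = 0.1577
σ̂ = R̄ / d₂ = 0.1577 / 2.059 = 0.0766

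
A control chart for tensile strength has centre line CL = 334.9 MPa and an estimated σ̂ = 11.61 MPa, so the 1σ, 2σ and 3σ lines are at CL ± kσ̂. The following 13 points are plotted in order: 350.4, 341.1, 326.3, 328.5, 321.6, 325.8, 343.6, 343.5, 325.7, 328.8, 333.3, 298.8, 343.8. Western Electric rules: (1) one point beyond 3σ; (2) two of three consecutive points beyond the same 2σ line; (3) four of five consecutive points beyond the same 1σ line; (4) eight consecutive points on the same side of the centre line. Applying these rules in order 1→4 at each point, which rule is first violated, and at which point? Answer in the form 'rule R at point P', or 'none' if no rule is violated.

Zone of each point (C = within 1σ̂, B = 1σ̂–2σ̂, A = 2σ̂–3σ̂, * = beyond 3σ̂; sign = side of CL): 1:+B, 2:+C, 3:-C, 4:-C, 5:-B, 6:-C, 7:+C, 8:+C, 9:-C, 10:-C, 11:-C, 12:-*, 13:+C
Rule 1 (one point beyond the 3σ limits) is satisfied at point 12.

rule 1 at point 12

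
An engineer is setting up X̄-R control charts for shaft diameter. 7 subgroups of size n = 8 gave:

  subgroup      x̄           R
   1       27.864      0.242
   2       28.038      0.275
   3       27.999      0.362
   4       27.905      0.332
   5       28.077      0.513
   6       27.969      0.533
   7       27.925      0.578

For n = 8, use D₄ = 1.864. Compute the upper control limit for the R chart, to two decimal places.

R̄ = (0.242 + 0.275 + 0.362 + 0.332 + 0.513 + 0.533 + 0.578) / 7 = 2.8350 / 7 = 0.4050
UCL_R = D₄·R̄ = 1.864 × 0.4050 = 0.7549

0.75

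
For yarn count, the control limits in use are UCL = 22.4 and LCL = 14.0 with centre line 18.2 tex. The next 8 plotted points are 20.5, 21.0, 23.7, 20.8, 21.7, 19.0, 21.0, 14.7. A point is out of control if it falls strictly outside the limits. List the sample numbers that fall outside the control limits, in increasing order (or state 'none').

3

Compare each point to [14.0, 22.4]: sample 3 = 23.7 > UCL.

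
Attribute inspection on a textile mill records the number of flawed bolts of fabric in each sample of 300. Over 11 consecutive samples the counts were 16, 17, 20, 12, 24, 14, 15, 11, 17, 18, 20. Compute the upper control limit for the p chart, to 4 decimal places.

p̄ = Σdᵢ / (k·n) = 184 / (11 × 300) = 0.05576
UCL = p̄ + 3·√(p̄(1−p̄)/n) = 0.05576 + 3 × √(0.05576×0.94424/300) = 0.05576 + 3 × 0.01325 = 0.09550

0.0955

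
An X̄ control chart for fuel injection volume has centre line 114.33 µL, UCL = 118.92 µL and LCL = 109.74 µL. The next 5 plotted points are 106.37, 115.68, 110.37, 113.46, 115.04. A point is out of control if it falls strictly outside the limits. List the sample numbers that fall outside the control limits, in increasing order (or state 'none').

Compare each point to [109.74, 118.92]: sample 1 = 106.37 < LCL.

1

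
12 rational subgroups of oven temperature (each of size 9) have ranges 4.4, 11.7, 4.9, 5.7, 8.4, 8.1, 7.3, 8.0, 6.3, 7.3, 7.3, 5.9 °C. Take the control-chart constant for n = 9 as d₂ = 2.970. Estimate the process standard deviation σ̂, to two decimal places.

2.39

R̄ = (4.4 + 11.7 + 4.9 + 5.7 + 8.4 + 8.1 + 7.3 + 8.0 + 6.3 + 7.3 + 7.3 + 5.9) / 12 = 7.1083
σ̂ = R̄ / d₂ = 7.1083 / 2.970 = 2.3934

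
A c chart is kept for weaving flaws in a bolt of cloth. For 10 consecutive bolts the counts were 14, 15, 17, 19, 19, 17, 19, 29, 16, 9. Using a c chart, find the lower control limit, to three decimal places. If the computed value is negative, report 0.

4.886

c̄ = (14 + 15 + 17 + 19 + 19 + 17 + 19 + 29 + 16 + 9) / 10 = 174 / 10 = 17.4000
LCL = c̄ − 3√c̄ = 17.4000 − 3 × 4.1713 = 4.8860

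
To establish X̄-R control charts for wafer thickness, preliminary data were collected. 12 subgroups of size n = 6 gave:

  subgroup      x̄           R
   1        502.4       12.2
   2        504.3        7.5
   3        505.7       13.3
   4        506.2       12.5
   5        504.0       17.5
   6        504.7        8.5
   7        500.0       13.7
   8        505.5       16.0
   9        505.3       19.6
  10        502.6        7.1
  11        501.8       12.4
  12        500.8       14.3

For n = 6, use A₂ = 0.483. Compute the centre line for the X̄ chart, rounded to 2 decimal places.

503.61

X̄̄ = (502.4 + 504.3 + 505.7 + 506.2 + 504.0 + 504.7 + 500.0 + 505.5 + 505.3 + 502.6 + 501.8 + 500.8) / 12 = 6043.3000 / 12 = 503.6083
CL = X̄̄ = 503.6083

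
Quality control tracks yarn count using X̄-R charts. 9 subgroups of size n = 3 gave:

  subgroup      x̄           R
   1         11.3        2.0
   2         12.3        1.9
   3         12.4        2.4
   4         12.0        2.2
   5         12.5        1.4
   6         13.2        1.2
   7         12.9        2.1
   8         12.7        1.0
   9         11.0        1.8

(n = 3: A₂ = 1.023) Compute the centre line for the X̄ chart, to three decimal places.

X̄̄ = (11.3 + 12.3 + 12.4 + 12.0 + 12.5 + 13.2 + 12.9 + 12.7 + 11.0) / 9 = 110.3000 / 9 = 12.2556
CL = X̄̄ = 12.2556

12.256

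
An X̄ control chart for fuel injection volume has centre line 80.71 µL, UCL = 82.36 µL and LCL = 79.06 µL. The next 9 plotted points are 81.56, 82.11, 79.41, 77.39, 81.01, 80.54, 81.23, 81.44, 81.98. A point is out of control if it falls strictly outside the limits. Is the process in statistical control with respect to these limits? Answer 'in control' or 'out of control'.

Compare each point to [79.06, 82.36]: sample 4 = 77.39 < LCL.

out of control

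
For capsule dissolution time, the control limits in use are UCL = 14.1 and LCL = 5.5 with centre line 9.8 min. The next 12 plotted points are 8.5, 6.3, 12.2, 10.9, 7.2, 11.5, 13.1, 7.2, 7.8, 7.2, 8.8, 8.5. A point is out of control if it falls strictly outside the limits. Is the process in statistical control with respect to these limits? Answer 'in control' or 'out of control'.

All 12 points lie within [5.5, 14.1].

in control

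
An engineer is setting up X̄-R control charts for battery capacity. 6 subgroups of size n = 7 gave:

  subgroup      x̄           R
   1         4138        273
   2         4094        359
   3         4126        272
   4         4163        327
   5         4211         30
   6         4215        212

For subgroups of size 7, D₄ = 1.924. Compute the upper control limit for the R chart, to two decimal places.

472.34

R̄ = (273 + 359 + 272 + 327 + 30 + 212) / 6 = 1473.0000 / 6 = 245.5000
UCL_R = D₄·R̄ = 1.924 × 245.5000 = 472.3420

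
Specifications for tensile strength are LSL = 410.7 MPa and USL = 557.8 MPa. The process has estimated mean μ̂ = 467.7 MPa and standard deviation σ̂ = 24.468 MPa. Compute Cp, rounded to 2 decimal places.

Cp = (USL − LSL) / (6σ̂) = (557.8 − 410.7) / (6 × 24.468) = 147.1000 / 146.8080 = 1.0020

1.00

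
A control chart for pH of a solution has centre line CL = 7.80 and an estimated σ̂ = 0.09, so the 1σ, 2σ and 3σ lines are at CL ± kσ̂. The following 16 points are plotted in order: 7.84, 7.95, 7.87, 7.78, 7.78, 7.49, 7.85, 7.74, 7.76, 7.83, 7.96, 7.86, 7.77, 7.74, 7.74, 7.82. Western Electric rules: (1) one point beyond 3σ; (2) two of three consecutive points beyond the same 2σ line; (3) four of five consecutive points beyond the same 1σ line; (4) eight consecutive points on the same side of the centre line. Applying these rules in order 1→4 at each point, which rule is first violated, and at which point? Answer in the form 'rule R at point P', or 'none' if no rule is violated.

rule 1 at point 6

Zone of each point (C = within 1σ̂, B = 1σ̂–2σ̂, A = 2σ̂–3σ̂, * = beyond 3σ̂; sign = side of CL): 1:+C, 2:+B, 3:+C, 4:-C, 5:-C, 6:-*, 7:+C, 8:-C, 9:-C, 10:+C, 11:+B, 12:+C, 13:-C, 14:-C, 15:-C, 16:+C
Rule 1 (one point beyond the 3σ limits) is satisfied at point 6.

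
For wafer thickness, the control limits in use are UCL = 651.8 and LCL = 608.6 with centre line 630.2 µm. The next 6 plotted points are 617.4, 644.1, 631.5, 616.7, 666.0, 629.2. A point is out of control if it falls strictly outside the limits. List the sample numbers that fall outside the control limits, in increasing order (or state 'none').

5

Compare each point to [608.6, 651.8]: sample 5 = 666.0 > UCL.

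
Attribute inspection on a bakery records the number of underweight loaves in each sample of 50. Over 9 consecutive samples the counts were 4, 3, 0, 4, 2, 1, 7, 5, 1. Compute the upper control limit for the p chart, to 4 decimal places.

p̄ = Σdᵢ / (k·n) = 27 / (9 × 50) = 0.06000
UCL = p̄ + 3·√(p̄(1−p̄)/n) = 0.06000 + 3 × √(0.06000×0.94000/50) = 0.06000 + 3 × 0.03359 = 0.16076

0.1608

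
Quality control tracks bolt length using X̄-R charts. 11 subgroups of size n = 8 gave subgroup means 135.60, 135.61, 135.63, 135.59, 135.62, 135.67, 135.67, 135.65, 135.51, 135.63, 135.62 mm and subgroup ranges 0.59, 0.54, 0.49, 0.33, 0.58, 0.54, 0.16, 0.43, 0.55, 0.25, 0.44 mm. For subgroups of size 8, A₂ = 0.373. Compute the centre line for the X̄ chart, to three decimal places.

135.618

X̄̄ = (135.60 + 135.61 + 135.63 + 135.59 + 135.62 + 135.67 + 135.67 + 135.65 + 135.51 + 135.63 + 135.62) / 11 = 1491.8000 / 11 = 135.6182
CL = X̄̄ = 135.6182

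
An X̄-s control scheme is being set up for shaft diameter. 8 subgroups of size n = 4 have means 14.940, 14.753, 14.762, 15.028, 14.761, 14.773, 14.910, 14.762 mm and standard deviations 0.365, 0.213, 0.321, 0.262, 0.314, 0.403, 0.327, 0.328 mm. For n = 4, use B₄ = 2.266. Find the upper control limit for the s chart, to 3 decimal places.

s̄ = (0.365 + 0.213 + 0.321 + 0.262 + 0.314 + 0.403 + 0.327 + 0.328) / 8 = 0.3166
UCL_s = B₄·s̄ = 2.266 × 0.3166 = 0.7175

0.717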